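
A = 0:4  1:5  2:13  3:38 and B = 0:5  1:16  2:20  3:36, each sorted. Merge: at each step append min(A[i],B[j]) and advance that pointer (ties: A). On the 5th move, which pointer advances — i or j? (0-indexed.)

i=0 j=0: A[i]=4<=B[j]=5 take 4, i++
i=1 j=0: A[i]=5<=B[j]=5 take 5, i++
i=2 j=0: A[i]=13>B[j]=5 take 5, j++
i=2 j=1: A[i]=13<=B[j]=16 take 13, i++
i=3 j=1: A[i]=38>B[j]=16 take 16, j++

j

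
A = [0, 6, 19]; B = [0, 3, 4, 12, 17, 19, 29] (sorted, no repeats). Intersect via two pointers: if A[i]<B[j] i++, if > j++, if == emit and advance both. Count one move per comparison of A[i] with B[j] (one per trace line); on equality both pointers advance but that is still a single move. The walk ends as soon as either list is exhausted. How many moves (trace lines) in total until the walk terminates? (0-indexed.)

i=0 j=0: 0==0 emit, i++,j++
i=1 j=1: 6>3, j++
i=1 j=2: 6>4, j++
i=1 j=3: 6<12, i++
i=2 j=3: 19>12, j++
i=2 j=4: 19>17, j++
i=2 j=5: 19==19 emit, i++,j++

7 moves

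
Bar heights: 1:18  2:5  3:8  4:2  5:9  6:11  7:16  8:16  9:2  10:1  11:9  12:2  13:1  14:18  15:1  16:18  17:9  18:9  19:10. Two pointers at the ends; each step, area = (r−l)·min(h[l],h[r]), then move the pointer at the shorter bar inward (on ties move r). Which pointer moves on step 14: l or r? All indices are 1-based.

r

[1,19] min(18,10)*18=180 best=180 * → r--
[1,18] min(18,9)*17=153 best=180 → r--
[1,17] min(18,9)*16=144 best=180 → r--
[1,16] min(18,18)*15=270 best=270 * → r--
[1,15] min(18,1)*14=14 best=270 → r--
[1,14] min(18,18)*13=234 best=270 → r--
[1,13] min(18,1)*12=12 best=270 → r--
[1,12] min(18,2)*11=22 best=270 → r--
[1,11] min(18,9)*10=90 best=270 → r--
[1,10] min(18,1)*9=9 best=270 → r--
[1,9] min(18,2)*8=16 best=270 → r--
[1,8] min(18,16)*7=112 best=270 → r--
[1,7] min(18,16)*6=96 best=270 → r--
[1,6] min(18,11)*5=55 best=270 → r--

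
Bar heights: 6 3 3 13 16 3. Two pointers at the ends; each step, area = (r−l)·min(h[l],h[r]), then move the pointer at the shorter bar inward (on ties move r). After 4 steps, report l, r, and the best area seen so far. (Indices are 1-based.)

l=4, r=5, best area=24

[1,6] min(6,3)*5=15 best=15 * → r--
[1,5] min(6,16)*4=24 best=24 * → l++
[2,5] min(3,16)*3=9 best=24 → l++
[3,5] min(3,16)*2=6 best=24 → l++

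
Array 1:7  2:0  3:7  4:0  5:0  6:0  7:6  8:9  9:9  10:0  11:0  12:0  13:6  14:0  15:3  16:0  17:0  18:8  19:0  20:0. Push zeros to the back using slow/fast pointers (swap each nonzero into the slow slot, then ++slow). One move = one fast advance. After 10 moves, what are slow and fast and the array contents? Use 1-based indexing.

slow=1 fast=1: a[fast]=7≠0 swap→a[1]=7, slow++,fast++
slow=2 fast=2: a[fast]=0, fast++
slow=2 fast=3: a[fast]=7≠0 swap→a[2]=7, slow++,fast++
slow=3 fast=4: a[fast]=0, fast++
slow=3 fast=5: a[fast]=0, fast++
slow=3 fast=6: a[fast]=0, fast++
slow=3 fast=7: a[fast]=6≠0 swap→a[3]=6, slow++,fast++
slow=4 fast=8: a[fast]=9≠0 swap→a[4]=9, slow++,fast++
slow=5 fast=9: a[fast]=9≠0 swap→a[5]=9, slow++,fast++
slow=6 fast=10: a[fast]=0, fast++

slow=6, fast=11, a=[7, 7, 6, 9, 9, 0, 0, 0, 0, 0, 0, 0, 6, 0, 3, 0, 0, 8, 0, 0]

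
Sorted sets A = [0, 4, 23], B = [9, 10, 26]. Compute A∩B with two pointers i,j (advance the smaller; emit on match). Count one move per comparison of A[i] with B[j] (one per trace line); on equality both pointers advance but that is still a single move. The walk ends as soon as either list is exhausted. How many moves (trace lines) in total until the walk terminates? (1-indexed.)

5 moves

i=1 j=1: 0<9, i++
i=2 j=1: 4<9, i++
i=3 j=1: 23>9, j++
i=3 j=2: 23>10, j++
i=3 j=3: 23<26, i++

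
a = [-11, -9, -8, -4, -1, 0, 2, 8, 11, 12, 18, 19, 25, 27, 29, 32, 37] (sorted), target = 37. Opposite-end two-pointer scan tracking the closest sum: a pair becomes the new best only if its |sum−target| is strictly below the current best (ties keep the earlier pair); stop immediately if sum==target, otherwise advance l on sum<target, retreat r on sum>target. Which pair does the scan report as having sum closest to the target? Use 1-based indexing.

[1,17] -11+37=26 d=11 * → l++
[2,17] -9+37=28 d=9 * → l++
[3,17] -8+37=29 d=8 * → l++
[4,17] -4+37=33 d=4 * → l++
[5,17] -1+37=36 d=1 * → l++
[6,17] 0+37=37 d=0 * → stop

pair (0, 37) with sum 37 (|Δ|=0)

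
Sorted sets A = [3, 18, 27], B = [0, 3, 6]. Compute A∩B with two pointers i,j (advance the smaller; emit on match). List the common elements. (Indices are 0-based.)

intersection = [3]

[i=0,j=0] 3>0 → j++
[i=0,j=1] 3==3 emit → i++,j++
[i=1,j=2] 18>6 → j++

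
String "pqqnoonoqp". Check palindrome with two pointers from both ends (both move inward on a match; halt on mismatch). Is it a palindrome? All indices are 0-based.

not a palindrome (mismatch at 2,7)

[0,9] 'p'=='p' → l++,r--
[1,8] 'q'=='q' → l++,r--
[2,7] 'q'!='o' → stop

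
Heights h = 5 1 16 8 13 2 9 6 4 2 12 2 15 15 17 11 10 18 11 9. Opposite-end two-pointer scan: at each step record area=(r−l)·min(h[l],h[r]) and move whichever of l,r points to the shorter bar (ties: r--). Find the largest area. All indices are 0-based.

[0,19] min(5,9)*19=95 best=95 * → l++
[1,19] min(1,9)*18=18 best=95 → l++
[2,19] min(16,9)*17=153 best=153 * → r--
[2,18] min(16,11)*16=176 best=176 * → r--
[2,17] min(16,18)*15=240 best=240 * → l++
[3,17] min(8,18)*14=112 best=240 → l++
[4,17] min(13,18)*13=169 best=240 → l++
[5,17] min(2,18)*12=24 best=240 → l++
[6,17] min(9,18)*11=99 best=240 → l++
[7,17] min(6,18)*10=60 best=240 → l++
[8,17] min(4,18)*9=36 best=240 → l++
[9,17] min(2,18)*8=16 best=240 → l++
[10,17] min(12,18)*7=84 best=240 → l++
[11,17] min(2,18)*6=12 best=240 → l++
[12,17] min(15,18)*5=75 best=240 → l++
[13,17] min(15,18)*4=60 best=240 → l++
[14,17] min(17,18)*3=51 best=240 → l++
[15,17] min(11,18)*2=22 best=240 → l++
[16,17] min(10,18)*1=10 best=240 → l++

max area = 240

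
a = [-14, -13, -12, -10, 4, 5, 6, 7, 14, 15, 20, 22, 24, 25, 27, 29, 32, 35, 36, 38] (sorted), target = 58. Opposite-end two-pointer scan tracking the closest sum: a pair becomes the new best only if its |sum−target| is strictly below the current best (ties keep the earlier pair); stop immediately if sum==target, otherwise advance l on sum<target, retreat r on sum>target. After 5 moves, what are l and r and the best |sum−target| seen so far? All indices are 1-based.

[1,20] -14+38=24 d=34 * → l++
[2,20] -13+38=25 d=33 * → l++
[3,20] -12+38=26 d=32 * → l++
[4,20] -10+38=28 d=30 * → l++
[5,20] 4+38=42 d=16 * → l++

l=6, r=20, best |Δ|=16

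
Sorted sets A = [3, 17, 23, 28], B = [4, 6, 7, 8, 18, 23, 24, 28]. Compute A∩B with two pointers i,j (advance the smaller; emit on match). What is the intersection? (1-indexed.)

intersection = [23, 28]

[i=1,j=1] 3<4 → i++
[i=2,j=1] 17>4 → j++
[i=2,j=2] 17>6 → j++
[i=2,j=3] 17>7 → j++
[i=2,j=4] 17>8 → j++
[i=2,j=5] 17<18 → i++
[i=3,j=5] 23>18 → j++
[i=3,j=6] 23==23 emit → i++,j++
[i=4,j=7] 28>24 → j++
[i=4,j=8] 28==28 emit → i++,j++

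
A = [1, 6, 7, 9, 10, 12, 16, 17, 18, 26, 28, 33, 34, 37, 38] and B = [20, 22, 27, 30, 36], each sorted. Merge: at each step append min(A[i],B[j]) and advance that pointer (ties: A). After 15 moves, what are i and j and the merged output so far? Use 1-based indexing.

[i=1,j=1] A[i]=1<=B[j]=20 take 1 → i++
[i=2,j=1] A[i]=6<=B[j]=20 take 6 → i++
[i=3,j=1] A[i]=7<=B[j]=20 take 7 → i++
[i=4,j=1] A[i]=9<=B[j]=20 take 9 → i++
[i=5,j=1] A[i]=10<=B[j]=20 take 10 → i++
[i=6,j=1] A[i]=12<=B[j]=20 take 12 → i++
[i=7,j=1] A[i]=16<=B[j]=20 take 16 → i++
[i=8,j=1] A[i]=17<=B[j]=20 take 17 → i++
[i=9,j=1] A[i]=18<=B[j]=20 take 18 → i++
[i=10,j=1] A[i]=26>B[j]=20 take 20 → j++
[i=10,j=2] A[i]=26>B[j]=22 take 22 → j++
[i=10,j=3] A[i]=26<=B[j]=27 take 26 → i++
[i=11,j=3] A[i]=28>B[j]=27 take 27 → j++
[i=11,j=4] A[i]=28<=B[j]=30 take 28 → i++
[i=12,j=4] A[i]=33>B[j]=30 take 30 → j++

i=12, j=5, merged so far=[1, 6, 7, 9, 10, 12, 16, 17, 18, 20, 22, 26, 27, 28, 30]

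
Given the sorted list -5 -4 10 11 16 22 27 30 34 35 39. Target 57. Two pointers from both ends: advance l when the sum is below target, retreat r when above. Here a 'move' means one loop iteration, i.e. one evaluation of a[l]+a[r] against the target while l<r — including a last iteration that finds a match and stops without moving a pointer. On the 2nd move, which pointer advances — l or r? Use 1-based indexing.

[1,11] -5+39=34 <57 → l++
[2,11] -4+39=35 <57 → l++

l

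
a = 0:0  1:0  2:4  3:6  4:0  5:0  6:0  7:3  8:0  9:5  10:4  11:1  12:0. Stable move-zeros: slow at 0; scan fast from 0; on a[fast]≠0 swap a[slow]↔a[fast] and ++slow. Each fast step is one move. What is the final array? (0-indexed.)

(s=0,f=0) a[fast]=0 → fast++
(s=0,f=1) a[fast]=0 → fast++
(s=0,f=2) a[fast]=4≠0 swap→a[0]=4 → slow++,fast++
(s=1,f=3) a[fast]=6≠0 swap→a[1]=6 → slow++,fast++
(s=2,f=4) a[fast]=0 → fast++
(s=2,f=5) a[fast]=0 → fast++
(s=2,f=6) a[fast]=0 → fast++
(s=2,f=7) a[fast]=3≠0 swap→a[2]=3 → slow++,fast++
(s=3,f=8) a[fast]=0 → fast++
(s=3,f=9) a[fast]=5≠0 swap→a[3]=5 → slow++,fast++
(s=4,f=10) a[fast]=4≠0 swap→a[4]=4 → slow++,fast++
(s=5,f=11) a[fast]=1≠0 swap→a[5]=1 → slow++,fast++
(s=6,f=12) a[fast]=0 → fast++

[4, 6, 3, 5, 4, 1, 0, 0, 0, 0, 0, 0, 0]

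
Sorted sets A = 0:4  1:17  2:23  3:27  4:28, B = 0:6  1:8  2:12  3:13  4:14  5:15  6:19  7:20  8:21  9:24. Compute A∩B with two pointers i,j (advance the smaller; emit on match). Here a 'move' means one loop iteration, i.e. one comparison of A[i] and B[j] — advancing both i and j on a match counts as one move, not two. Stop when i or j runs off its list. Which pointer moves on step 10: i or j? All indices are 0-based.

i=0 j=0: 4<6, i++
i=1 j=0: 17>6, j++
i=1 j=1: 17>8, j++
i=1 j=2: 17>12, j++
i=1 j=3: 17>13, j++
i=1 j=4: 17>14, j++
i=1 j=5: 17>15, j++
i=1 j=6: 17<19, i++
i=2 j=6: 23>19, j++
i=2 j=7: 23>20, j++

j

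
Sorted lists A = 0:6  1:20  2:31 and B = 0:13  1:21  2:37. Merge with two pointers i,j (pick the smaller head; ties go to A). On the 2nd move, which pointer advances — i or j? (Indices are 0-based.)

j

[i=0,j=0] A[i]=6<=B[j]=13 take 6 → i++
[i=1,j=0] A[i]=20>B[j]=13 take 13 → j++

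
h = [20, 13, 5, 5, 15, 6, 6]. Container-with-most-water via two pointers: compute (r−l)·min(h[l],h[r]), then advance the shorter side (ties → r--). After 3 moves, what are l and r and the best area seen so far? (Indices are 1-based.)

l=1 r=7: min(20,6)*6=36 best=36 *, r--
l=1 r=6: min(20,6)*5=30 best=36, r--
l=1 r=5: min(20,15)*4=60 best=60 *, r--

l=1, r=4, best area=60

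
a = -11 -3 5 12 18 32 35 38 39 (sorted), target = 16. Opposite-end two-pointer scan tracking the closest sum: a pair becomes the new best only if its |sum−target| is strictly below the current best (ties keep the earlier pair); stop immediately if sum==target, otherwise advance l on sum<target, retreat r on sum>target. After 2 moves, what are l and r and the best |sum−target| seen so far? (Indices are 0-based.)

l=0 r=8: -11+39=28 d=12 *, r--
l=0 r=7: -11+38=27 d=11 *, r--

l=0, r=6, best |Δ|=11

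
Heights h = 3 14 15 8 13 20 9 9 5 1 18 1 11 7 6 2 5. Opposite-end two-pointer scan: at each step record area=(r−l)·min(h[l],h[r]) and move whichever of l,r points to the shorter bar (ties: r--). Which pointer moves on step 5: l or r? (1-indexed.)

r

[1,17] min(3,5)*16=48 best=48 * → l++
[2,17] min(14,5)*15=75 best=75 * → r--
[2,16] min(14,2)*14=28 best=75 → r--
[2,15] min(14,6)*13=78 best=78 * → r--
[2,14] min(14,7)*12=84 best=84 * → r--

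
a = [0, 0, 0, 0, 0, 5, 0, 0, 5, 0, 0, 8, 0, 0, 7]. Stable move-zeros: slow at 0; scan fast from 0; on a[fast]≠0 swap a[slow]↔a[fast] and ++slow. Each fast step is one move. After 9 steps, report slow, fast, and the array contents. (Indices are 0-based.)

slow=2, fast=9, a=[5, 5, 0, 0, 0, 0, 0, 0, 0, 0, 0, 8, 0, 0, 7]

slow=0 fast=0: a[fast]=0, fast++
slow=0 fast=1: a[fast]=0, fast++
slow=0 fast=2: a[fast]=0, fast++
slow=0 fast=3: a[fast]=0, fast++
slow=0 fast=4: a[fast]=0, fast++
slow=0 fast=5: a[fast]=5≠0 swap→a[0]=5, slow++,fast++
slow=1 fast=6: a[fast]=0, fast++
slow=1 fast=7: a[fast]=0, fast++
slow=1 fast=8: a[fast]=5≠0 swap→a[1]=5, slow++,fast++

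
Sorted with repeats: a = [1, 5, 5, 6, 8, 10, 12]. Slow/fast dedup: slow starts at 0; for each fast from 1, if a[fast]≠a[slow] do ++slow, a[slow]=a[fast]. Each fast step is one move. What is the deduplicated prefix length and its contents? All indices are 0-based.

length 6; prefix = [1, 5, 6, 8, 10, 12]

slow=0 fast=1: a[fast]=5≠a[slow]=1 write a[1]=5, slow++,fast++
slow=1 fast=2: a[fast]=5=a[slow] dup, fast++
slow=1 fast=3: a[fast]=6≠a[slow]=5 write a[2]=6, slow++,fast++
slow=2 fast=4: a[fast]=8≠a[slow]=6 write a[3]=8, slow++,fast++
slow=3 fast=5: a[fast]=10≠a[slow]=8 write a[4]=10, slow++,fast++
slow=4 fast=6: a[fast]=12≠a[slow]=10 write a[5]=12, slow++,fast++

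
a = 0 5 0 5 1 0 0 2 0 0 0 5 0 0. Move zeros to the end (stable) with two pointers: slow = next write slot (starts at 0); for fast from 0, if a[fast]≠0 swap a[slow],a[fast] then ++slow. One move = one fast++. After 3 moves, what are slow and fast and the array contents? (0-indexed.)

slow=0 fast=0: a[fast]=0, fast++
slow=0 fast=1: a[fast]=5≠0 swap→a[0]=5, slow++,fast++
slow=1 fast=2: a[fast]=0, fast++

slow=1, fast=3, a=[5, 0, 0, 5, 1, 0, 0, 2, 0, 0, 0, 5, 0, 0]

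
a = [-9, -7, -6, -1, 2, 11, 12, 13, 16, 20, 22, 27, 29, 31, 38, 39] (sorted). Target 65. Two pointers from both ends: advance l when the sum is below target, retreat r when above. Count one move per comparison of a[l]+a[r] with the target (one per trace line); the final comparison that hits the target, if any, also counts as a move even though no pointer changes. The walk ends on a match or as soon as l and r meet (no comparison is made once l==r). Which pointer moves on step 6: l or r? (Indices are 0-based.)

l=0 r=15: -9+39=30 <65, l++
l=1 r=15: -7+39=32 <65, l++
l=2 r=15: -6+39=33 <65, l++
l=3 r=15: -1+39=38 <65, l++
l=4 r=15: 2+39=41 <65, l++
l=5 r=15: 11+39=50 <65, l++

l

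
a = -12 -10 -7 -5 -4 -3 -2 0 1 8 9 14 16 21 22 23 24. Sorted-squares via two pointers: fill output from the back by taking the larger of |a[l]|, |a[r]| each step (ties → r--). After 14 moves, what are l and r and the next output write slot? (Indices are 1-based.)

l=7, r=9, next write slot=3

[1,17] |-12|<=|24| out[17]=576 → r--
[1,16] |-12|<=|23| out[16]=529 → r--
[1,15] |-12|<=|22| out[15]=484 → r--
[1,14] |-12|<=|21| out[14]=441 → r--
[1,13] |-12|<=|16| out[13]=256 → r--
[1,12] |-12|<=|14| out[12]=196 → r--
[1,11] |-12|>|9| out[11]=144 → l++
[2,11] |-10|>|9| out[10]=100 → l++
[3,11] |-7|<=|9| out[9]=81 → r--
[3,10] |-7|<=|8| out[8]=64 → r--
[3,9] |-7|>|1| out[7]=49 → l++
[4,9] |-5|>|1| out[6]=25 → l++
[5,9] |-4|>|1| out[5]=16 → l++
[6,9] |-3|>|1| out[4]=9 → l++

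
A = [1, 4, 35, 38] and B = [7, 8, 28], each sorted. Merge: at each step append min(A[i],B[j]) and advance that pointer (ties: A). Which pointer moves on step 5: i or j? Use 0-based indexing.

j

[i=0,j=0] A[i]=1<=B[j]=7 take 1 → i++
[i=1,j=0] A[i]=4<=B[j]=7 take 4 → i++
[i=2,j=0] A[i]=35>B[j]=7 take 7 → j++
[i=2,j=1] A[i]=35>B[j]=8 take 8 → j++
[i=2,j=2] A[i]=35>B[j]=28 take 28 → j++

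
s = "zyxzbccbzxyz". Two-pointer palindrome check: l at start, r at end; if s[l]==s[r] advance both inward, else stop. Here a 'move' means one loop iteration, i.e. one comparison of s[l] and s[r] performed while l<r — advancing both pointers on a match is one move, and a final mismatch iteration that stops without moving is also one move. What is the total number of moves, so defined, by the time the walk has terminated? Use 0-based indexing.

[0,11] 'z'=='z' → l++,r--
[1,10] 'y'=='y' → l++,r--
[2,9] 'x'=='x' → l++,r--
[3,8] 'z'=='z' → l++,r--
[4,7] 'b'=='b' → l++,r--
[5,6] 'c'=='c' → l++,r--

6 moves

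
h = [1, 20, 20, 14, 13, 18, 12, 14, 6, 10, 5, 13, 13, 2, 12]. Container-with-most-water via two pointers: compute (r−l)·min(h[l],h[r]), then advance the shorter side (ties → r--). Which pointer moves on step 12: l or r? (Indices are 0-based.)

r

[0,14] min(1,12)*14=14 best=14 * → l++
[1,14] min(20,12)*13=156 best=156 * → r--
[1,13] min(20,2)*12=24 best=156 → r--
[1,12] min(20,13)*11=143 best=156 → r--
[1,11] min(20,13)*10=130 best=156 → r--
[1,10] min(20,5)*9=45 best=156 → r--
[1,9] min(20,10)*8=80 best=156 → r--
[1,8] min(20,6)*7=42 best=156 → r--
[1,7] min(20,14)*6=84 best=156 → r--
[1,6] min(20,12)*5=60 best=156 → r--
[1,5] min(20,18)*4=72 best=156 → r--
[1,4] min(20,13)*3=39 best=156 → r--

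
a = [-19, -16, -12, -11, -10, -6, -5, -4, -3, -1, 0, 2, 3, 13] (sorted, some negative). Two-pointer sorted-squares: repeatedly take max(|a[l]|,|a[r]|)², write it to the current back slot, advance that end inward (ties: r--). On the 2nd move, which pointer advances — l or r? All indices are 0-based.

l

[0,13] |-19|>|13| out[13]=361 → l++
[1,13] |-16|>|13| out[12]=256 → l++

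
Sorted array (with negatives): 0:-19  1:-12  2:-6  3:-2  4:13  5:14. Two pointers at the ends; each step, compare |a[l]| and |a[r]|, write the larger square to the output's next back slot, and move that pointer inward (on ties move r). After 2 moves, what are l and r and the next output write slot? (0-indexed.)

[0,5] |-19|>|14| out[5]=361 → l++
[1,5] |-12|<=|14| out[4]=196 → r--

l=1, r=4, next write slot=3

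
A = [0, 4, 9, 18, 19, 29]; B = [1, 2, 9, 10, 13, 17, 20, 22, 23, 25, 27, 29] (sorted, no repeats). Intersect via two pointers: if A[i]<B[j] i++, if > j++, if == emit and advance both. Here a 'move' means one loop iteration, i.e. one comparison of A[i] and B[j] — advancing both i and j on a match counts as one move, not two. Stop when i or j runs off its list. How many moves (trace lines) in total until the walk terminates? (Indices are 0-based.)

i=0 j=0: 0<1, i++
i=1 j=0: 4>1, j++
i=1 j=1: 4>2, j++
i=1 j=2: 4<9, i++
i=2 j=2: 9==9 emit, i++,j++
i=3 j=3: 18>10, j++
i=3 j=4: 18>13, j++
i=3 j=5: 18>17, j++
i=3 j=6: 18<20, i++
i=4 j=6: 19<20, i++
i=5 j=6: 29>20, j++
i=5 j=7: 29>22, j++
i=5 j=8: 29>23, j++
i=5 j=9: 29>25, j++
i=5 j=10: 29>27, j++
i=5 j=11: 29==29 emit, i++,j++

16 moves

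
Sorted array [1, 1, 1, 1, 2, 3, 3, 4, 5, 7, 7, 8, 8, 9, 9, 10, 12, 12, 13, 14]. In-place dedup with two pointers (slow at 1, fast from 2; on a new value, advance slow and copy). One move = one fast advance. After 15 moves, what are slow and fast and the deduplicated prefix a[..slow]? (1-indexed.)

slow=1 fast=2: a[fast]=1=a[slow] dup, fast++
slow=1 fast=3: a[fast]=1=a[slow] dup, fast++
slow=1 fast=4: a[fast]=1=a[slow] dup, fast++
slow=1 fast=5: a[fast]=2≠a[slow]=1 write a[2]=2, slow++,fast++
slow=2 fast=6: a[fast]=3≠a[slow]=2 write a[3]=3, slow++,fast++
slow=3 fast=7: a[fast]=3=a[slow] dup, fast++
slow=3 fast=8: a[fast]=4≠a[slow]=3 write a[4]=4, slow++,fast++
slow=4 fast=9: a[fast]=5≠a[slow]=4 write a[5]=5, slow++,fast++
slow=5 fast=10: a[fast]=7≠a[slow]=5 write a[6]=7, slow++,fast++
slow=6 fast=11: a[fast]=7=a[slow] dup, fast++
slow=6 fast=12: a[fast]=8≠a[slow]=7 write a[7]=8, slow++,fast++
slow=7 fast=13: a[fast]=8=a[slow] dup, fast++
slow=7 fast=14: a[fast]=9≠a[slow]=8 write a[8]=9, slow++,fast++
slow=8 fast=15: a[fast]=9=a[slow] dup, fast++
slow=8 fast=16: a[fast]=10≠a[slow]=9 write a[9]=10, slow++,fast++

slow=9, fast=17, prefix=[1, 2, 3, 4, 5, 7, 8, 9, 10]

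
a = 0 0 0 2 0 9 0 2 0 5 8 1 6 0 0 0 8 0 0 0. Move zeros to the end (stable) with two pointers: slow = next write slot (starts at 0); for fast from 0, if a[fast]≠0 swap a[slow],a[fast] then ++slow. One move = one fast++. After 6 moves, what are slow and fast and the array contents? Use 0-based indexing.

slow=2, fast=6, a=[2, 9, 0, 0, 0, 0, 0, 2, 0, 5, 8, 1, 6, 0, 0, 0, 8, 0, 0, 0]

(s=0,f=0) a[fast]=0 → fast++
(s=0,f=1) a[fast]=0 → fast++
(s=0,f=2) a[fast]=0 → fast++
(s=0,f=3) a[fast]=2≠0 swap→a[0]=2 → slow++,fast++
(s=1,f=4) a[fast]=0 → fast++
(s=1,f=5) a[fast]=9≠0 swap→a[1]=9 → slow++,fast++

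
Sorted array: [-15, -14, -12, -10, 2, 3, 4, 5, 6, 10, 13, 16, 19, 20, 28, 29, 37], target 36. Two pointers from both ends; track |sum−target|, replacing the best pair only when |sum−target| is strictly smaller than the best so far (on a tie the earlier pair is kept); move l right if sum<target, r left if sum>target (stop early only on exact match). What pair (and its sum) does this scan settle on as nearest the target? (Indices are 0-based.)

[0,16] -15+37=22 d=14 * → l++
[1,16] -14+37=23 d=13 * → l++
[2,16] -12+37=25 d=11 * → l++
[3,16] -10+37=27 d=9 * → l++
[4,16] 2+37=39 d=3 * → r--
[4,15] 2+29=31 d=5 → l++
[5,15] 3+29=32 d=4 → l++
[6,15] 4+29=33 d=3 → l++
[7,15] 5+29=34 d=2 * → l++
[8,15] 6+29=35 d=1 * → l++
[9,15] 10+29=39 d=3 → r--
[9,14] 10+28=38 d=2 → r--
[9,13] 10+20=30 d=6 → l++
[10,13] 13+20=33 d=3 → l++
[11,13] 16+20=36 d=0 * → stop

pair (16, 20) with sum 36 (|Δ|=0)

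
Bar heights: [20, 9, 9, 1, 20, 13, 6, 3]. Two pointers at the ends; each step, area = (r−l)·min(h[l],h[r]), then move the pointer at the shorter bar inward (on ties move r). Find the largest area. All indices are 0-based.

max area = 80

l=0 r=7: min(20,3)*7=21 best=21 *, r--
l=0 r=6: min(20,6)*6=36 best=36 *, r--
l=0 r=5: min(20,13)*5=65 best=65 *, r--
l=0 r=4: min(20,20)*4=80 best=80 *, r--
l=0 r=3: min(20,1)*3=3 best=80, r--
l=0 r=2: min(20,9)*2=18 best=80, r--
l=0 r=1: min(20,9)*1=9 best=80, r--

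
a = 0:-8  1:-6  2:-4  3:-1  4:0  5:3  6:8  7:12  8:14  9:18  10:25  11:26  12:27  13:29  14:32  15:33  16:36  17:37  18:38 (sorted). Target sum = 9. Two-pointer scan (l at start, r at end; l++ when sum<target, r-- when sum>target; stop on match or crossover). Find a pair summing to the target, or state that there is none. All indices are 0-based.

no pair

[0,18] -8+38=30 >9 → r--
[0,17] -8+37=29 >9 → r--
[0,16] -8+36=28 >9 → r--
[0,15] -8+33=25 >9 → r--
[0,14] -8+32=24 >9 → r--
[0,13] -8+29=21 >9 → r--
[0,12] -8+27=19 >9 → r--
[0,11] -8+26=18 >9 → r--
[0,10] -8+25=17 >9 → r--
[0,9] -8+18=10 >9 → r--
[0,8] -8+14=6 <9 → l++
[1,8] -6+14=8 <9 → l++
[2,8] -4+14=10 >9 → r--
[2,7] -4+12=8 <9 → l++
[3,7] -1+12=11 >9 → r--
[3,6] -1+8=7 <9 → l++
[4,6] 0+8=8 <9 → l++
[5,6] 3+8=11 >9 → r--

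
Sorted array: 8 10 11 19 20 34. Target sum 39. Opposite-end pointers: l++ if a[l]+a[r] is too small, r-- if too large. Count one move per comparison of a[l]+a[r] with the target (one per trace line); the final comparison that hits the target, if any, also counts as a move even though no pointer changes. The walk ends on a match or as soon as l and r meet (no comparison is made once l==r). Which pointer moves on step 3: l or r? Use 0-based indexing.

[0,5] 8+34=42 >39 → r--
[0,4] 8+20=28 <39 → l++
[1,4] 10+20=30 <39 → l++

l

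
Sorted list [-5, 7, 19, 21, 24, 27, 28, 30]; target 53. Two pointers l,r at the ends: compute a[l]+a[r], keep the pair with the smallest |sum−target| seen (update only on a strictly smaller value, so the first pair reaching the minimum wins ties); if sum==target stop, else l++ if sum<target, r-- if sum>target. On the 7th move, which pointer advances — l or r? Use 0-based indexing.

r

l=0 r=7: -5+30=25 d=28 *, l++
l=1 r=7: 7+30=37 d=16 *, l++
l=2 r=7: 19+30=49 d=4 *, l++
l=3 r=7: 21+30=51 d=2 *, l++
l=4 r=7: 24+30=54 d=1 *, r--
l=4 r=6: 24+28=52 d=1, l++
l=5 r=6: 27+28=55 d=2, r--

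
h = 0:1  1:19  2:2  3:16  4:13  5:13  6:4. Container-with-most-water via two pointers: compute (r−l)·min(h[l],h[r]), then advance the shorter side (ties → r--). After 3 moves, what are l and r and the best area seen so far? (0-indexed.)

l=1, r=4, best area=52

[0,6] min(1,4)*6=6 best=6 * → l++
[1,6] min(19,4)*5=20 best=20 * → r--
[1,5] min(19,13)*4=52 best=52 * → r--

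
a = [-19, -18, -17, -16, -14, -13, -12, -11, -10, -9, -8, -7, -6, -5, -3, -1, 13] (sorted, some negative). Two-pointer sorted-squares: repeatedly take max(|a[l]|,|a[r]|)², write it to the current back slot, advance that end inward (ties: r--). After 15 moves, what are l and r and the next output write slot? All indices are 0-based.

[0,16] |-19|>|13| out[16]=361 → l++
[1,16] |-18|>|13| out[15]=324 → l++
[2,16] |-17|>|13| out[14]=289 → l++
[3,16] |-16|>|13| out[13]=256 → l++
[4,16] |-14|>|13| out[12]=196 → l++
[5,16] |-13|<=|13| out[11]=169 → r--
[5,15] |-13|>|-1| out[10]=169 → l++
[6,15] |-12|>|-1| out[9]=144 → l++
[7,15] |-11|>|-1| out[8]=121 → l++
[8,15] |-10|>|-1| out[7]=100 → l++
[9,15] |-9|>|-1| out[6]=81 → l++
[10,15] |-8|>|-1| out[5]=64 → l++
[11,15] |-7|>|-1| out[4]=49 → l++
[12,15] |-6|>|-1| out[3]=36 → l++
[13,15] |-5|>|-1| out[2]=25 → l++

l=14, r=15, next write slot=1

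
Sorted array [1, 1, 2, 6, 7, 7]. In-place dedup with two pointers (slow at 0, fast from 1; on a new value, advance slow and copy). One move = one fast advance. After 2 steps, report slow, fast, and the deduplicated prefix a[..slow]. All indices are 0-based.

slow=1, fast=3, prefix=[1, 2]

slow=0 fast=1: a[fast]=1=a[slow] dup, fast++
slow=0 fast=2: a[fast]=2≠a[slow]=1 write a[1]=2, slow++,fast++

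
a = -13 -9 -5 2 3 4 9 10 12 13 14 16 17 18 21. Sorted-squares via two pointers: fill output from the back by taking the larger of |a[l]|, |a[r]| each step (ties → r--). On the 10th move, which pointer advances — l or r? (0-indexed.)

r

l=0 r=14: |-13|<=|21| out[14]=441, r--
l=0 r=13: |-13|<=|18| out[13]=324, r--
l=0 r=12: |-13|<=|17| out[12]=289, r--
l=0 r=11: |-13|<=|16| out[11]=256, r--
l=0 r=10: |-13|<=|14| out[10]=196, r--
l=0 r=9: |-13|<=|13| out[9]=169, r--
l=0 r=8: |-13|>|12| out[8]=169, l++
l=1 r=8: |-9|<=|12| out[7]=144, r--
l=1 r=7: |-9|<=|10| out[6]=100, r--
l=1 r=6: |-9|<=|9| out[5]=81, r--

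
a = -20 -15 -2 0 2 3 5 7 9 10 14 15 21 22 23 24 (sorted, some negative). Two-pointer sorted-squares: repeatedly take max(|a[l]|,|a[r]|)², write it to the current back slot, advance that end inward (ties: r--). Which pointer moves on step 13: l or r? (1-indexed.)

l=1 r=16: |-20|<=|24| out[16]=576, r--
l=1 r=15: |-20|<=|23| out[15]=529, r--
l=1 r=14: |-20|<=|22| out[14]=484, r--
l=1 r=13: |-20|<=|21| out[13]=441, r--
l=1 r=12: |-20|>|15| out[12]=400, l++
l=2 r=12: |-15|<=|15| out[11]=225, r--
l=2 r=11: |-15|>|14| out[10]=225, l++
l=3 r=11: |-2|<=|14| out[9]=196, r--
l=3 r=10: |-2|<=|10| out[8]=100, r--
l=3 r=9: |-2|<=|9| out[7]=81, r--
l=3 r=8: |-2|<=|7| out[6]=49, r--
l=3 r=7: |-2|<=|5| out[5]=25, r--
l=3 r=6: |-2|<=|3| out[4]=9, r--

r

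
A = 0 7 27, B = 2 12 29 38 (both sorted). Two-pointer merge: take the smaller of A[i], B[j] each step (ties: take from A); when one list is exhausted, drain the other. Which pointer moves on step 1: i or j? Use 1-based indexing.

i

[i=1,j=1] A[i]=0<=B[j]=2 take 0 → i++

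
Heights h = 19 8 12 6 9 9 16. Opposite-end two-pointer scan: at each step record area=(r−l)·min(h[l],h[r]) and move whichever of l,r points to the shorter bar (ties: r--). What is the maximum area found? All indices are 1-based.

max area = 96

[1,7] min(19,16)*6=96 best=96 * → r--
[1,6] min(19,9)*5=45 best=96 → r--
[1,5] min(19,9)*4=36 best=96 → r--
[1,4] min(19,6)*3=18 best=96 → r--
[1,3] min(19,12)*2=24 best=96 → r--
[1,2] min(19,8)*1=8 best=96 → r--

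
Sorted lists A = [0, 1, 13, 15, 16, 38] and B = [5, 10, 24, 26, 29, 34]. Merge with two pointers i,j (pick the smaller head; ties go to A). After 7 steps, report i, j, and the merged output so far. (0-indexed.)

i=0 j=0: A[i]=0<=B[j]=5 take 0, i++
i=1 j=0: A[i]=1<=B[j]=5 take 1, i++
i=2 j=0: A[i]=13>B[j]=5 take 5, j++
i=2 j=1: A[i]=13>B[j]=10 take 10, j++
i=2 j=2: A[i]=13<=B[j]=24 take 13, i++
i=3 j=2: A[i]=15<=B[j]=24 take 15, i++
i=4 j=2: A[i]=16<=B[j]=24 take 16, i++

i=5, j=2, merged so far=[0, 1, 5, 10, 13, 15, 16]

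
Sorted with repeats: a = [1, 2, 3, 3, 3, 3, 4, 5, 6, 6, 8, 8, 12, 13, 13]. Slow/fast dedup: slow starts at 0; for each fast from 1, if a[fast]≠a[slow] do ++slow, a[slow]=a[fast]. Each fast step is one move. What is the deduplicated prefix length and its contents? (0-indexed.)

length 9; prefix = [1, 2, 3, 4, 5, 6, 8, 12, 13]

(s=0,f=1) a[fast]=2≠a[slow]=1 write a[1]=2 → slow++,fast++
(s=1,f=2) a[fast]=3≠a[slow]=2 write a[2]=3 → slow++,fast++
(s=2,f=3) a[fast]=3=a[slow] dup → fast++
(s=2,f=4) a[fast]=3=a[slow] dup → fast++
(s=2,f=5) a[fast]=3=a[slow] dup → fast++
(s=2,f=6) a[fast]=4≠a[slow]=3 write a[3]=4 → slow++,fast++
(s=3,f=7) a[fast]=5≠a[slow]=4 write a[4]=5 → slow++,fast++
(s=4,f=8) a[fast]=6≠a[slow]=5 write a[5]=6 → slow++,fast++
(s=5,f=9) a[fast]=6=a[slow] dup → fast++
(s=5,f=10) a[fast]=8≠a[slow]=6 write a[6]=8 → slow++,fast++
(s=6,f=11) a[fast]=8=a[slow] dup → fast++
(s=6,f=12) a[fast]=12≠a[slow]=8 write a[7]=12 → slow++,fast++
(s=7,f=13) a[fast]=13≠a[slow]=12 write a[8]=13 → slow++,fast++
(s=8,f=14) a[fast]=13=a[slow] dup → fast++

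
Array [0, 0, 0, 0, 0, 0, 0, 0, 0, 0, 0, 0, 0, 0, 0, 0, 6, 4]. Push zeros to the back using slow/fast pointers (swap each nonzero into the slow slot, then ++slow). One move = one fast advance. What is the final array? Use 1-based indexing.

(s=1,f=1) a[fast]=0 → fast++
(s=1,f=2) a[fast]=0 → fast++
(s=1,f=3) a[fast]=0 → fast++
(s=1,f=4) a[fast]=0 → fast++
(s=1,f=5) a[fast]=0 → fast++
(s=1,f=6) a[fast]=0 → fast++
(s=1,f=7) a[fast]=0 → fast++
(s=1,f=8) a[fast]=0 → fast++
(s=1,f=9) a[fast]=0 → fast++
(s=1,f=10) a[fast]=0 → fast++
(s=1,f=11) a[fast]=0 → fast++
(s=1,f=12) a[fast]=0 → fast++
(s=1,f=13) a[fast]=0 → fast++
(s=1,f=14) a[fast]=0 → fast++
(s=1,f=15) a[fast]=0 → fast++
(s=1,f=16) a[fast]=0 → fast++
(s=1,f=17) a[fast]=6≠0 swap→a[1]=6 → slow++,fast++
(s=2,f=18) a[fast]=4≠0 swap→a[2]=4 → slow++,fast++

[6, 4, 0, 0, 0, 0, 0, 0, 0, 0, 0, 0, 0, 0, 0, 0, 0, 0]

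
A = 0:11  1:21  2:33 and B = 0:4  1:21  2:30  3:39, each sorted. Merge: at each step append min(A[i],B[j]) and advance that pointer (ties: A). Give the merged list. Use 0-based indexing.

[i=0,j=0] A[i]=11>B[j]=4 take 4 → j++
[i=0,j=1] A[i]=11<=B[j]=21 take 11 → i++
[i=1,j=1] A[i]=21<=B[j]=21 take 21 → i++
[i=2,j=1] A[i]=33>B[j]=21 take 21 → j++
[i=2,j=2] A[i]=33>B[j]=30 take 30 → j++
[i=2,j=3] A[i]=33<=B[j]=39 take 33 → i++
[i=3,j=3] A done, take B[j]=39 → j++

[4, 11, 21, 21, 30, 33, 39]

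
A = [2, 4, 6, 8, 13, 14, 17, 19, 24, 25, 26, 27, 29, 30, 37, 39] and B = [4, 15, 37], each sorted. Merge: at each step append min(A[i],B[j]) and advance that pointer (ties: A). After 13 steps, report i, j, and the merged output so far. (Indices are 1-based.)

i=12, j=3, merged so far=[2, 4, 4, 6, 8, 13, 14, 15, 17, 19, 24, 25, 26]

i=1 j=1: A[i]=2<=B[j]=4 take 2, i++
i=2 j=1: A[i]=4<=B[j]=4 take 4, i++
i=3 j=1: A[i]=6>B[j]=4 take 4, j++
i=3 j=2: A[i]=6<=B[j]=15 take 6, i++
i=4 j=2: A[i]=8<=B[j]=15 take 8, i++
i=5 j=2: A[i]=13<=B[j]=15 take 13, i++
i=6 j=2: A[i]=14<=B[j]=15 take 14, i++
i=7 j=2: A[i]=17>B[j]=15 take 15, j++
i=7 j=3: A[i]=17<=B[j]=37 take 17, i++
i=8 j=3: A[i]=19<=B[j]=37 take 19, i++
i=9 j=3: A[i]=24<=B[j]=37 take 24, i++
i=10 j=3: A[i]=25<=B[j]=37 take 25, i++
i=11 j=3: A[i]=26<=B[j]=37 take 26, i++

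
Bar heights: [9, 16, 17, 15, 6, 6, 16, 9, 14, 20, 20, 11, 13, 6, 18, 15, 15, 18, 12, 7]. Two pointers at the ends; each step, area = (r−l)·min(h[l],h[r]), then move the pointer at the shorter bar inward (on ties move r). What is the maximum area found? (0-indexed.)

max area = 256

[0,19] min(9,7)*19=133 best=133 * → r--
[0,18] min(9,12)*18=162 best=162 * → l++
[1,18] min(16,12)*17=204 best=204 * → r--
[1,17] min(16,18)*16=256 best=256 * → l++
[2,17] min(17,18)*15=255 best=256 → l++
[3,17] min(15,18)*14=210 best=256 → l++
[4,17] min(6,18)*13=78 best=256 → l++
[5,17] min(6,18)*12=72 best=256 → l++
[6,17] min(16,18)*11=176 best=256 → l++
[7,17] min(9,18)*10=90 best=256 → l++
[8,17] min(14,18)*9=126 best=256 → l++
[9,17] min(20,18)*8=144 best=256 → r--
[9,16] min(20,15)*7=105 best=256 → r--
[9,15] min(20,15)*6=90 best=256 → r--
[9,14] min(20,18)*5=90 best=256 → r--
[9,13] min(20,6)*4=24 best=256 → r--
[9,12] min(20,13)*3=39 best=256 → r--
[9,11] min(20,11)*2=22 best=256 → r--
[9,10] min(20,20)*1=20 best=256 → r--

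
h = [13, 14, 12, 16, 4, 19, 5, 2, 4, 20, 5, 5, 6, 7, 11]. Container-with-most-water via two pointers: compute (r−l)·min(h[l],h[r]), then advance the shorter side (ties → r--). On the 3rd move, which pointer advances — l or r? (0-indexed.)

r

[0,14] min(13,11)*14=154 best=154 * → r--
[0,13] min(13,7)*13=91 best=154 → r--
[0,12] min(13,6)*12=72 best=154 → r--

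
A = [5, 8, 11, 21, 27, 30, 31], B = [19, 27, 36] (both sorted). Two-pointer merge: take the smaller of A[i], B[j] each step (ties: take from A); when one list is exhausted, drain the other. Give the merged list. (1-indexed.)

[5, 8, 11, 19, 21, 27, 27, 30, 31, 36]

[i=1,j=1] A[i]=5<=B[j]=19 take 5 → i++
[i=2,j=1] A[i]=8<=B[j]=19 take 8 → i++
[i=3,j=1] A[i]=11<=B[j]=19 take 11 → i++
[i=4,j=1] A[i]=21>B[j]=19 take 19 → j++
[i=4,j=2] A[i]=21<=B[j]=27 take 21 → i++
[i=5,j=2] A[i]=27<=B[j]=27 take 27 → i++
[i=6,j=2] A[i]=30>B[j]=27 take 27 → j++
[i=6,j=3] A[i]=30<=B[j]=36 take 30 → i++
[i=7,j=3] A[i]=31<=B[j]=36 take 31 → i++
[i=8,j=3] A done, take B[j]=36 → j++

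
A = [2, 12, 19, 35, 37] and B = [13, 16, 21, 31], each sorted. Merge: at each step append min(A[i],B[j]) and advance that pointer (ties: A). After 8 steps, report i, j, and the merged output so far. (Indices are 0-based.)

[i=0,j=0] A[i]=2<=B[j]=13 take 2 → i++
[i=1,j=0] A[i]=12<=B[j]=13 take 12 → i++
[i=2,j=0] A[i]=19>B[j]=13 take 13 → j++
[i=2,j=1] A[i]=19>B[j]=16 take 16 → j++
[i=2,j=2] A[i]=19<=B[j]=21 take 19 → i++
[i=3,j=2] A[i]=35>B[j]=21 take 21 → j++
[i=3,j=3] A[i]=35>B[j]=31 take 31 → j++
[i=3,j=4] B done, take A[i]=35 → i++

i=4, j=4, merged so far=[2, 12, 13, 16, 19, 21, 31, 35]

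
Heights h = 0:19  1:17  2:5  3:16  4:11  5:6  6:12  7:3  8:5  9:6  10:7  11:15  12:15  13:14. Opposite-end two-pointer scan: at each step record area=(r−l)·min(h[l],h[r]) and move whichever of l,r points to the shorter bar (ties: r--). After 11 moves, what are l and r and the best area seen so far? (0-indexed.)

l=0 r=13: min(19,14)*13=182 best=182 *, r--
l=0 r=12: min(19,15)*12=180 best=182, r--
l=0 r=11: min(19,15)*11=165 best=182, r--
l=0 r=10: min(19,7)*10=70 best=182, r--
l=0 r=9: min(19,6)*9=54 best=182, r--
l=0 r=8: min(19,5)*8=40 best=182, r--
l=0 r=7: min(19,3)*7=21 best=182, r--
l=0 r=6: min(19,12)*6=72 best=182, r--
l=0 r=5: min(19,6)*5=30 best=182, r--
l=0 r=4: min(19,11)*4=44 best=182, r--
l=0 r=3: min(19,16)*3=48 best=182, r--

l=0, r=2, best area=182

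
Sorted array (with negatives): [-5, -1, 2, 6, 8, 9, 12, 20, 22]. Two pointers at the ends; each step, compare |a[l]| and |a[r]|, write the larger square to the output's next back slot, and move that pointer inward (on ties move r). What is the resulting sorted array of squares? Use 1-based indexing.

[1,9] |-5|<=|22| out[9]=484 → r--
[1,8] |-5|<=|20| out[8]=400 → r--
[1,7] |-5|<=|12| out[7]=144 → r--
[1,6] |-5|<=|9| out[6]=81 → r--
[1,5] |-5|<=|8| out[5]=64 → r--
[1,4] |-5|<=|6| out[4]=36 → r--
[1,3] |-5|>|2| out[3]=25 → l++
[2,3] |-1|<=|2| out[2]=4 → r--
[2,2] |-1|<=|-1| out[1]=1 → r--

[1, 4, 25, 36, 64, 81, 144, 400, 484]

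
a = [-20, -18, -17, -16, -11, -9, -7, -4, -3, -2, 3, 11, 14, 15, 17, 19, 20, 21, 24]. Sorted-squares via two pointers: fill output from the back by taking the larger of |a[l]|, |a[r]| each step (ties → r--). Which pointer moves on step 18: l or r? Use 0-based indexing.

l

[0,18] |-20|<=|24| out[18]=576 → r--
[0,17] |-20|<=|21| out[17]=441 → r--
[0,16] |-20|<=|20| out[16]=400 → r--
[0,15] |-20|>|19| out[15]=400 → l++
[1,15] |-18|<=|19| out[14]=361 → r--
[1,14] |-18|>|17| out[13]=324 → l++
[2,14] |-17|<=|17| out[12]=289 → r--
[2,13] |-17|>|15| out[11]=289 → l++
[3,13] |-16|>|15| out[10]=256 → l++
[4,13] |-11|<=|15| out[9]=225 → r--
[4,12] |-11|<=|14| out[8]=196 → r--
[4,11] |-11|<=|11| out[7]=121 → r--
[4,10] |-11|>|3| out[6]=121 → l++
[5,10] |-9|>|3| out[5]=81 → l++
[6,10] |-7|>|3| out[4]=49 → l++
[7,10] |-4|>|3| out[3]=16 → l++
[8,10] |-3|<=|3| out[2]=9 → r--
[8,9] |-3|>|-2| out[1]=9 → l++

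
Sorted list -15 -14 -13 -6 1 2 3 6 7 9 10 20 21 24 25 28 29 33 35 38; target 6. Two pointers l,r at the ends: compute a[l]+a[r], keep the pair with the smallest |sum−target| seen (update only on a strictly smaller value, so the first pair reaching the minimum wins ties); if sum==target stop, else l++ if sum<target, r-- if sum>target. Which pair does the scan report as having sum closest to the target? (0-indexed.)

[0,19] -15+38=23 d=17 * → r--
[0,18] -15+35=20 d=14 * → r--
[0,17] -15+33=18 d=12 * → r--
[0,16] -15+29=14 d=8 * → r--
[0,15] -15+28=13 d=7 * → r--
[0,14] -15+25=10 d=4 * → r--
[0,13] -15+24=9 d=3 * → r--
[0,12] -15+21=6 d=0 * → stop

pair (-15, 21) with sum 6 (|Δ|=0)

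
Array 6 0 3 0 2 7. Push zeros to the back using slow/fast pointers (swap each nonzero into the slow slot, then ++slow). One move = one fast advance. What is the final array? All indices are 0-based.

[6, 3, 2, 7, 0, 0]

(s=0,f=0) a[fast]=6≠0 swap→a[0]=6 → slow++,fast++
(s=1,f=1) a[fast]=0 → fast++
(s=1,f=2) a[fast]=3≠0 swap→a[1]=3 → slow++,fast++
(s=2,f=3) a[fast]=0 → fast++
(s=2,f=4) a[fast]=2≠0 swap→a[2]=2 → slow++,fast++
(s=3,f=5) a[fast]=7≠0 swap→a[3]=7 → slow++,fast++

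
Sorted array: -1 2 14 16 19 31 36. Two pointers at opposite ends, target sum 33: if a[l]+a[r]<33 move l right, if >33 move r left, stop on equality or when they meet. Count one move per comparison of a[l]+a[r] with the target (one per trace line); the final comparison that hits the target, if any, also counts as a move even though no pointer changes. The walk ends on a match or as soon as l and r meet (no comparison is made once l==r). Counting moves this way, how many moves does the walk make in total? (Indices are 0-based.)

3 moves

l=0 r=6: -1+36=35 >33, r--
l=0 r=5: -1+31=30 <33, l++
l=1 r=5: 2+31=33, found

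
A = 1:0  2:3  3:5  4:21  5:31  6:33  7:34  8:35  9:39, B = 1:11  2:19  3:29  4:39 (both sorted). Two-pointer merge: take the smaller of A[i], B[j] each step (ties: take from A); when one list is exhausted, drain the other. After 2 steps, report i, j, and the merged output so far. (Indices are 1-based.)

i=1 j=1: A[i]=0<=B[j]=11 take 0, i++
i=2 j=1: A[i]=3<=B[j]=11 take 3, i++

i=3, j=1, merged so far=[0, 3]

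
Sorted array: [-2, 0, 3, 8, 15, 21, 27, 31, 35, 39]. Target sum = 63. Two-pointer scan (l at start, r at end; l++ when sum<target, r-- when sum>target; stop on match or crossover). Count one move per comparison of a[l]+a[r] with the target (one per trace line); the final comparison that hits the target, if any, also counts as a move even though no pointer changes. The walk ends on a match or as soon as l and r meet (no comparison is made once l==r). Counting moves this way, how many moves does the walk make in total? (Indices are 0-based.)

[0,9] -2+39=37 <63 → l++
[1,9] 0+39=39 <63 → l++
[2,9] 3+39=42 <63 → l++
[3,9] 8+39=47 <63 → l++
[4,9] 15+39=54 <63 → l++
[5,9] 21+39=60 <63 → l++
[6,9] 27+39=66 >63 → r--
[6,8] 27+35=62 <63 → l++
[7,8] 31+35=66 >63 → r--

9 moves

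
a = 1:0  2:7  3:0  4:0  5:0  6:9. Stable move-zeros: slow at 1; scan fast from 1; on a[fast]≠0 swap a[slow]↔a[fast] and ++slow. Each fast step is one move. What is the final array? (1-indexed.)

slow=1 fast=1: a[fast]=0, fast++
slow=1 fast=2: a[fast]=7≠0 swap→a[1]=7, slow++,fast++
slow=2 fast=3: a[fast]=0, fast++
slow=2 fast=4: a[fast]=0, fast++
slow=2 fast=5: a[fast]=0, fast++
slow=2 fast=6: a[fast]=9≠0 swap→a[2]=9, slow++,fast++

[7, 9, 0, 0, 0, 0]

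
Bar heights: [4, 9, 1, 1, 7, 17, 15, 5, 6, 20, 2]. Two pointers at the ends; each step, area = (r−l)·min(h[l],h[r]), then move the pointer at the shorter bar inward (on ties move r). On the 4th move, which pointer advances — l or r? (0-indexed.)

l

l=0 r=10: min(4,2)*10=20 best=20 *, r--
l=0 r=9: min(4,20)*9=36 best=36 *, l++
l=1 r=9: min(9,20)*8=72 best=72 *, l++
l=2 r=9: min(1,20)*7=7 best=72, l++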